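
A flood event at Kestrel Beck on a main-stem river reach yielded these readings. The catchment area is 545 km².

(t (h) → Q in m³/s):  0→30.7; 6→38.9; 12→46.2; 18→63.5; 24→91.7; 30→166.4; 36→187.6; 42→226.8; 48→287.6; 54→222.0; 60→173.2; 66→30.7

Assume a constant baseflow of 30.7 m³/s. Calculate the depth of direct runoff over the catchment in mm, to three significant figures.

d ≈ 47.4 mm

Direct runoff: 0.0, 8.2, 15.5, 32.8, 61.0, 135.7, 156.9, 196.1, 256.9, 191.3, 142.5, 0.0 m³/s; ΣQ_DR = 1197 m³/s.
V = ΣQ_DR · Δt = 1197 × 21600 s = 2.585 × 10^7 m³.
Over A = 545 km², depth = V / A = 47.4 mm.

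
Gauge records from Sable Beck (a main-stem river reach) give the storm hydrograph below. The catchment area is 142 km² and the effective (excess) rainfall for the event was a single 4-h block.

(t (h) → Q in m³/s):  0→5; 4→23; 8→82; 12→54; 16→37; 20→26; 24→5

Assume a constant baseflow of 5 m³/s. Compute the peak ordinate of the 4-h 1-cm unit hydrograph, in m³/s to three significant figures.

U_p ≈ 38.5 m³/s

Direct runoff: 0.0, 18.0, 77.0, 49.0, 32.0, 21.0, 0.0 m³/s; ΣQ_DR = 197.0 m³/s, peak = 77.0 m³/s.
Runoff depth d = ΣQ_DR·Δt / A = 197.0 × 14400 / (142 km²) = 19.98 mm.
The 1-cm UH is the DRH scaled by (10 mm)/d, so U_p = 77.0 × 10/19.98 = 38.5 m³/s.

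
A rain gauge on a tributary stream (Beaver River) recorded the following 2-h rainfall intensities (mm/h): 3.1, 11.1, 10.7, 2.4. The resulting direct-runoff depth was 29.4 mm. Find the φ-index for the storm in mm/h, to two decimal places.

Only the 2 blocks with intensity above φ contribute runoff: 11.1, 10.7 mm/h.
Σ(I−φ)·Δt = d  ⇒  (11.1+10.7 − 2φ)·2 = 29.4
φ = (21.80 − 29.4/2) / 2 = 3.55 mm/h.

φ ≈ 3.55 mm/h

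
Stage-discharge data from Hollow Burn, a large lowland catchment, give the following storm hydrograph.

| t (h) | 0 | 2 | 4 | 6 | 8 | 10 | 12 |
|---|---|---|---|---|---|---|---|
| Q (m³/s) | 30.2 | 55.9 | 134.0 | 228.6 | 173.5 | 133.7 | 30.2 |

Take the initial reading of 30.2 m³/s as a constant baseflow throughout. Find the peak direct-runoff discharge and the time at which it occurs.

Q_p = 198.4 m³/s at t = 6 h

Subtracting baseflow gives direct-runoff ordinates: 0.0, 25.7, 103.8, 198.4, 143.3, 103.5, 0.0 m³/s.
The maximum is 198.4 m³/s, occurring at the reading for t = 6 h.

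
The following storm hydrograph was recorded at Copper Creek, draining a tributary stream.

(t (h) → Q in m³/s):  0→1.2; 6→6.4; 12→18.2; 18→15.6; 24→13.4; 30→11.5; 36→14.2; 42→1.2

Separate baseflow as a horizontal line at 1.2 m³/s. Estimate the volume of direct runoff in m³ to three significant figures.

Direct-runoff ordinates (Q − Q_b): 0.0, 5.2, 17.0, 14.4, 12.2, 10.3, 13.0, 0.0 m³/s.
ΣQ_DR = 72.10 m³/s.
With Δt = 6 h = 21600 s, V = ΣQ_DR · Δt = 72.10 × 21600 = 1.56 × 10^6 m³.

V ≈ 1.56 × 10^6 m³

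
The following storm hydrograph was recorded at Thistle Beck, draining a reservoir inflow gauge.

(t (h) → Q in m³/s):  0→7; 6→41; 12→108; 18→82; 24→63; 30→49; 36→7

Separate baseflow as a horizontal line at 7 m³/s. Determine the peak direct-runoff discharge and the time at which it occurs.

Subtracting baseflow gives direct-runoff ordinates: 0.0, 34.0, 101.0, 75.0, 56.0, 42.0, 0.0 m³/s.
The maximum is 101.0 m³/s, occurring at the reading for t = 12 h.

Q_p = 101.0 m³/s at t = 12 h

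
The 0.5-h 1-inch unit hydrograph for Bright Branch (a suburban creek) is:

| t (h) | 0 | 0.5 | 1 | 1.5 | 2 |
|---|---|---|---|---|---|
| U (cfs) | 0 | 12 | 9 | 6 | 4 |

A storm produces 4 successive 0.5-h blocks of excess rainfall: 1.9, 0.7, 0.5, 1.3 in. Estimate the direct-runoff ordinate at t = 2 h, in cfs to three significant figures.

Q ≈ 31.9 cfs

By discrete convolution, Q_j = Σ (P_i / 1 in) · U_{j−i}.
At t = 2 h (j=4): Q = (1.9/1)·4 + (0.7/1)·6 + (0.5/1)·9 + (1.3/1)·12 = 31.9 cfs.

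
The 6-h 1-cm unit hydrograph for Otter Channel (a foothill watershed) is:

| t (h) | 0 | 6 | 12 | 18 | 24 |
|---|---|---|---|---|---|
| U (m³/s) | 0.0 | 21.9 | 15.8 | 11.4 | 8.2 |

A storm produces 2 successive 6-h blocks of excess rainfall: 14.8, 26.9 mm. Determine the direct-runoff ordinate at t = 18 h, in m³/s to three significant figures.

Q ≈ 59.4 m³/s

By discrete convolution, Q_j = Σ (P_i / 10 mm) · U_{j−i}.
At t = 18 h (j=3): Q = (14.8/10)·11.4 + (26.9/10)·15.8 = 59.4 m³/s.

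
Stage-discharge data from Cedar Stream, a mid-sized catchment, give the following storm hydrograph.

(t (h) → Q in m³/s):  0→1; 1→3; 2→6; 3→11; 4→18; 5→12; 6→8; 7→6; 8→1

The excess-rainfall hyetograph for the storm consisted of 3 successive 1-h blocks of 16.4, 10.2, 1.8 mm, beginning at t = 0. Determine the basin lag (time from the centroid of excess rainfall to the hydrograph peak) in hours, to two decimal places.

t_L ≈ 3.01 h

Centroid of excess rainfall: t_c = Σ P_i·t̄_i / ΣP_i = 0.9859 h (block centres at 0.5, 1.5, 2.5 h).
Hydrograph peak occurs at t = 4 h, so basin lag t_L = 4 − 0.9859 = 3.01 h.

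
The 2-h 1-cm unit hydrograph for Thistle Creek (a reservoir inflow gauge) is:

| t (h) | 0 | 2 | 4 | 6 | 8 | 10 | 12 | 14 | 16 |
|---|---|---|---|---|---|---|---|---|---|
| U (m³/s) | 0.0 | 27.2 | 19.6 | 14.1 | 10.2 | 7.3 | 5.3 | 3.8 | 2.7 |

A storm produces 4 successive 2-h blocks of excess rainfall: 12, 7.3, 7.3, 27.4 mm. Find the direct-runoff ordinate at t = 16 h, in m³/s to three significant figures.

By discrete convolution, Q_j = Σ (P_i / 10 mm) · U_{j−i}.
At t = 16 h (j=8): Q = (12/10)·2.7 + (7.3/10)·3.8 + (7.3/10)·5.3 + (27.4/10)·7.3 = 29.9 m³/s.

Q ≈ 29.9 m³/s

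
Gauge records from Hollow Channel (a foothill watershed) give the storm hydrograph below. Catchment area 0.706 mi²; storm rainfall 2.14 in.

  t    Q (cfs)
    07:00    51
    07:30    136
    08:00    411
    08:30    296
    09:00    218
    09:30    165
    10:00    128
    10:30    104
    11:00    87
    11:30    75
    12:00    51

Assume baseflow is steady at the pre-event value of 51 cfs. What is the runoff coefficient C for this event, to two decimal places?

C ≈ 0.60

ΣQ_DR = 1161 cfs; V = ΣQ_DR·Δt = 2.090 × 10^6 ft³.
Runoff depth d = V / A = 1.274 in.
C = d / P = 1.274 / 2.14 = 0.60.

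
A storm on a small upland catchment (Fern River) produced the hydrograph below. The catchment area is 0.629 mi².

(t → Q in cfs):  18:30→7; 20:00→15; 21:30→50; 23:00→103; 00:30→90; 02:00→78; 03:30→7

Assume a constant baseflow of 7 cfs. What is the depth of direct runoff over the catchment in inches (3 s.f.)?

Direct runoff: 0.0, 8.0, 43.0, 96.0, 83.0, 71.0, 0.0 cfs; ΣQ_DR = 301.0 cfs.
V = ΣQ_DR · Δt = 301.0 × 5400 s = 1.625 × 10^6 ft³.
Over A = 0.629 mi², depth = V / A = 1.11 in.

d ≈ 1.11 in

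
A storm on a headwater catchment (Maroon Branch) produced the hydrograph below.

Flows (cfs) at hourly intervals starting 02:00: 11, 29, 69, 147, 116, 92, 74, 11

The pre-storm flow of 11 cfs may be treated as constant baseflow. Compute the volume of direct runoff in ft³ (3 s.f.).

V ≈ 1.66 × 10^6 ft³

Direct-runoff ordinates (Q − Q_b): 0.0, 18.0, 58.0, 136.0, 105.0, 81.0, 63.0, 0.0 cfs.
ΣQ_DR = 461.0 cfs.
With Δt = 1 h = 3600 s, V = ΣQ_DR · Δt = 461.0 × 3600 = 1.66 × 10^6 ft³.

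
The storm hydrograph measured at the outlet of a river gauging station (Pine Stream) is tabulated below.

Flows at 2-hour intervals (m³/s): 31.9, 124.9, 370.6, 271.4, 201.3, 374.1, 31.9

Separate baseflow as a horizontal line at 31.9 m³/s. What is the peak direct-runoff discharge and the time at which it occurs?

Q_p = 342.2 m³/s at t = 10 h

Subtracting baseflow gives direct-runoff ordinates: 0.0, 93.0, 338.7, 239.5, 169.4, 342.2, 0.0 m³/s.
The maximum is 342.2 m³/s, occurring at the reading for t = 10 h.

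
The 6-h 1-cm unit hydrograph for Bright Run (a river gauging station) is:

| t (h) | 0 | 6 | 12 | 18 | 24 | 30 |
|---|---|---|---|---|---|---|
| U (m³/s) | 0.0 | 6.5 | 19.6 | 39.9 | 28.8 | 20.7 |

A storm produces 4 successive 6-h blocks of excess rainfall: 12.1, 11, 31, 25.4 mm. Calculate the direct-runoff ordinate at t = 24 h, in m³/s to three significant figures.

Q ≈ 156 m³/s

By discrete convolution, Q_j = Σ (P_i / 10 mm) · U_{j−i}.
At t = 24 h (j=4): Q = (12.1/10)·28.8 + (11/10)·39.9 + (31/10)·19.6 + (25.4/10)·6.5 = 156 m³/s.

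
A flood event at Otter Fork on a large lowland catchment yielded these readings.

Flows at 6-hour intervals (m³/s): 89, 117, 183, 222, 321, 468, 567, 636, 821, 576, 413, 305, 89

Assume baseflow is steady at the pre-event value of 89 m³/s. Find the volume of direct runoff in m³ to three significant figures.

Direct-runoff ordinates (Q − Q_b): 0.0, 28.0, 94.0, 133.0, 232.0, 379.0, 478.0, 547.0, 732.0, 487.0, 324.0, 216.0, 0.0 m³/s.
ΣQ_DR = 3650 m³/s.
With Δt = 6 h = 21600 s, V = ΣQ_DR · Δt = 3650 × 21600 = 7.88 × 10^7 m³.

V ≈ 7.88 × 10^7 m³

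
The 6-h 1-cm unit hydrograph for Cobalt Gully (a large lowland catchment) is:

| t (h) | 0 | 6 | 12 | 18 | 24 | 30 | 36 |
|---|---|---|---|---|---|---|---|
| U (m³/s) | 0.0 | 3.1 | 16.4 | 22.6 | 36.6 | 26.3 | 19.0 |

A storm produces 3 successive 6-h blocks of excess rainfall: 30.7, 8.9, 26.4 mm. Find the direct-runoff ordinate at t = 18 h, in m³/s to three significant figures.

Q ≈ 92.2 m³/s

By discrete convolution, Q_j = Σ (P_i / 10 mm) · U_{j−i}.
At t = 18 h (j=3): Q = (30.7/10)·22.6 + (8.9/10)·16.4 + (26.4/10)·3.1 = 92.2 m³/s.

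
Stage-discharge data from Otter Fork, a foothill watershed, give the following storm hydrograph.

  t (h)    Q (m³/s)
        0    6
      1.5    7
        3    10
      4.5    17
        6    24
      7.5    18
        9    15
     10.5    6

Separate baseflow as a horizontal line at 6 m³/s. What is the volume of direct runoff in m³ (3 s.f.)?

Direct-runoff ordinates (Q − Q_b): 0.0, 1.0, 4.0, 11.0, 18.0, 12.0, 9.0, 0.0 m³/s.
ΣQ_DR = 55.00 m³/s.
With Δt = 1.5 h = 5400 s, V = ΣQ_DR · Δt = 55.00 × 5400 = 2.97 × 10^5 m³.

V ≈ 2.97 × 10^5 m³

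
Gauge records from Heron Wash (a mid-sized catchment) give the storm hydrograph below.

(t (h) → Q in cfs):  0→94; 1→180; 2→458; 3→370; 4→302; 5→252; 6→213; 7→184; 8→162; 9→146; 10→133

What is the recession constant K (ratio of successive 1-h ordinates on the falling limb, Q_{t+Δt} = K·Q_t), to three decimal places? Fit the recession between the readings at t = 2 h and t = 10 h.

Using the recession-limb readings at t = 2 h and t = 10 h: Q falls from 458 to 133 cfs over 8 intervals.
K = (Q₂/Q₁)^(1/8) = (133/458)^(1/8) = 0.857.

K ≈ 0.857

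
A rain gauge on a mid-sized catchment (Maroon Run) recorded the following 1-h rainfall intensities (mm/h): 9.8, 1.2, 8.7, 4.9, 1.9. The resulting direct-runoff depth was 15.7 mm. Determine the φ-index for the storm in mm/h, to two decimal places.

φ ≈ 2.57 mm/h

Only the 3 blocks with intensity above φ contribute runoff: 9.8, 8.7, 4.9 mm/h.
Σ(I−φ)·Δt = d  ⇒  (9.8+8.7+4.9 − 3φ)·1 = 15.7
φ = (23.40 − 15.7/1) / 3 = 2.57 mm/h.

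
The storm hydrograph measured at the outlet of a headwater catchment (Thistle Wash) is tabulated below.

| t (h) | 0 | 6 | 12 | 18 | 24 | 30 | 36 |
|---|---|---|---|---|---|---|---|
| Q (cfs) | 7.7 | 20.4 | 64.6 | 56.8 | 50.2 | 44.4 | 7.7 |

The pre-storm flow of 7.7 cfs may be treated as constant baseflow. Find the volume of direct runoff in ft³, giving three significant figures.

V ≈ 4.27 × 10^6 ft³

Direct-runoff ordinates (Q − Q_b): 0.0, 12.7, 56.9, 49.1, 42.5, 36.7, 0.0 cfs.
ΣQ_DR = 197.9 cfs.
With Δt = 6 h = 21600 s, V = ΣQ_DR · Δt = 197.9 × 21600 = 4.27 × 10^6 ft³.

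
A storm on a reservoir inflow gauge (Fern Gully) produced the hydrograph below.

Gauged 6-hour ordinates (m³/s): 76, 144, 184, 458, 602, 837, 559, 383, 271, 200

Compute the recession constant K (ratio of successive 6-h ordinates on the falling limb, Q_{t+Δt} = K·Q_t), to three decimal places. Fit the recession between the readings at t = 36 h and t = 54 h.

K ≈ 0.710

Using the recession-limb readings at t = 36 h and t = 54 h: Q falls from 559 to 200 m³/s over 3 intervals.
K = (Q₂/Q₁)^(1/3) = (200/559)^(1/3) = 0.710.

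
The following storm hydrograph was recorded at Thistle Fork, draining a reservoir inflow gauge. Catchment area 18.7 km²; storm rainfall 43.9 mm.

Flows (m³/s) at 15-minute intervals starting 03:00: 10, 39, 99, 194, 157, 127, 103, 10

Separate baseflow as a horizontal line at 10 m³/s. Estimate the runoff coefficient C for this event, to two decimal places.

ΣQ_DR = 659.0 m³/s; V = ΣQ_DR·Δt = 5.931 × 10^5 m³.
Runoff depth d = V / A = 31.72 mm.
C = d / P = 31.72 / 43.9 = 0.72.

C ≈ 0.72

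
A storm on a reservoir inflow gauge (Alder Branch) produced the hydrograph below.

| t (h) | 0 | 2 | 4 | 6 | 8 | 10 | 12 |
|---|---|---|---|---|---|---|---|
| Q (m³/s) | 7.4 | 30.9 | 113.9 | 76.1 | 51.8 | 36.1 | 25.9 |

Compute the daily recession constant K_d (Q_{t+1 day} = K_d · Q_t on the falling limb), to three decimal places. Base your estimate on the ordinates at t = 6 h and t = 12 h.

Between t = 6 h and t = 12 h the flow falls from 76.1 to 25.9 m³/s over 3×2 h = 6 h.
Per-interval ratio K = (25.9/76.1)^(1/3) = 0.6982; K_d = K^(24/2) = 0.013.

K_d ≈ 0.013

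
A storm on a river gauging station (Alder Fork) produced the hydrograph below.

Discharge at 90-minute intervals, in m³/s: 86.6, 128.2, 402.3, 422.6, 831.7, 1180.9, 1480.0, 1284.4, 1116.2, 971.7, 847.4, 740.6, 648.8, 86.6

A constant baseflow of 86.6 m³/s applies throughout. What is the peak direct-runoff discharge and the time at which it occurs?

Q_p = 1393.4 m³/s at t = 9 h

Subtracting baseflow gives direct-runoff ordinates: 0.0, 41.6, 315.7, 336.0, 745.1, 1094.3, 1393.4, 1197.8, 1029.6, 885.1, 760.8, 654.0, 562.2, 0.0 m³/s.
The maximum is 1393.4 m³/s, occurring at the reading for t = 9 h.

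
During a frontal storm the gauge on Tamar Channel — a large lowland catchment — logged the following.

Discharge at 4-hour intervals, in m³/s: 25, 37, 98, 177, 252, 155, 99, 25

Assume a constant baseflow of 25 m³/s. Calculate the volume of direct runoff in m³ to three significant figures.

V ≈ 9.62 × 10^6 m³

Direct-runoff ordinates (Q − Q_b): 0.0, 12.0, 73.0, 152.0, 227.0, 130.0, 74.0, 0.0 m³/s.
ΣQ_DR = 668.0 m³/s.
With Δt = 4 h = 14400 s, V = ΣQ_DR · Δt = 668.0 × 14400 = 9.62 × 10^6 m³.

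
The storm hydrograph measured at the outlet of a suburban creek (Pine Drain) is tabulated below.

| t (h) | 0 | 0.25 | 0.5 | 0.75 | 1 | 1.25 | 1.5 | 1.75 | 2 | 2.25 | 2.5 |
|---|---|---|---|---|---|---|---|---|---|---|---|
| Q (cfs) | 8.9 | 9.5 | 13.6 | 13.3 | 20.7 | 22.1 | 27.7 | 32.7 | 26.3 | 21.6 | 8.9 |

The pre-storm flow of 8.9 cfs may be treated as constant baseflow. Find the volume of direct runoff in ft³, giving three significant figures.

V ≈ 96700 ft³

Direct-runoff ordinates (Q − Q_b): 0.0, 0.6, 4.7, 4.4, 11.8, 13.2, 18.8, 23.8, 17.4, 12.7, 0.0 cfs.
ΣQ_DR = 107.4 cfs.
With Δt = 0.25 h = 900 s, V = ΣQ_DR · Δt = 107.4 × 900 = 96700 ft³.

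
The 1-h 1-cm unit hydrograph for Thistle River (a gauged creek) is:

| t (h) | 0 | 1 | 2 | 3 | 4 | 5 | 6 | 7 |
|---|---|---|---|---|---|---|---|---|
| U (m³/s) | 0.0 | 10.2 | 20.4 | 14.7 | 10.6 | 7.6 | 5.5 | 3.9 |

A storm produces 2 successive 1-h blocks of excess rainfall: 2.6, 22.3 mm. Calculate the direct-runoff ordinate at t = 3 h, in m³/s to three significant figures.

By discrete convolution, Q_j = Σ (P_i / 10 mm) · U_{j−i}.
At t = 3 h (j=3): Q = (2.6/10)·14.7 + (22.3/10)·20.4 = 49.3 m³/s.

Q ≈ 49.3 m³/s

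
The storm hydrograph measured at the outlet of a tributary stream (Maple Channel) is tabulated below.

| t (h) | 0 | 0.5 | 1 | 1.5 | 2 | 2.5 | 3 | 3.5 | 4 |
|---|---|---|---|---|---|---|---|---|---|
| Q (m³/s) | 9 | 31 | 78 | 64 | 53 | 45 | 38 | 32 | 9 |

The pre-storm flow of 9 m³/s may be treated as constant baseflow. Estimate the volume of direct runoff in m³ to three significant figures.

Direct-runoff ordinates (Q − Q_b): 0.0, 22.0, 69.0, 55.0, 44.0, 36.0, 29.0, 23.0, 0.0 m³/s.
ΣQ_DR = 278.0 m³/s.
With Δt = 0.5 h = 1800 s, V = ΣQ_DR · Δt = 278.0 × 1800 = 5.00 × 10^5 m³.

V ≈ 5.00 × 10^5 m³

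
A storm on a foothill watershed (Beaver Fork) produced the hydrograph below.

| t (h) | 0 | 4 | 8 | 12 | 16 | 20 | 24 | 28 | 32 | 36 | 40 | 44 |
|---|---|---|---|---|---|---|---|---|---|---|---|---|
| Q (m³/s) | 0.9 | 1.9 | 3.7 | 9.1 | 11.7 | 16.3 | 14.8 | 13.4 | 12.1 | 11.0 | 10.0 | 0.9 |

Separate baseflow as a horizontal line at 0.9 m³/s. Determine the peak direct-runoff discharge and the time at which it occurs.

Subtracting baseflow gives direct-runoff ordinates: 0.0, 1.0, 2.8, 8.2, 10.8, 15.4, 13.9, 12.5, 11.2, 10.1, 9.1, 0.0 m³/s.
The maximum is 15.4 m³/s, occurring at the reading for t = 20 h.

Q_p = 15.4 m³/s at t = 20 h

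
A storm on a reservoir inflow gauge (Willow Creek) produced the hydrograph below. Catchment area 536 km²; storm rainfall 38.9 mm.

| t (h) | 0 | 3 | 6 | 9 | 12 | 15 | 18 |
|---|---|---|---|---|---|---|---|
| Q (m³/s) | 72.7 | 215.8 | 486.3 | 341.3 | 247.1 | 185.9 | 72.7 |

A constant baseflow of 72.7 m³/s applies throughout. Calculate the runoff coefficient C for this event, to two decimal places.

C ≈ 0.58

ΣQ_DR = 1113 m³/s; V = ΣQ_DR·Δt = 1.202 × 10^7 m³.
Runoff depth d = V / A = 22.42 mm.
C = d / P = 22.42 / 38.9 = 0.58.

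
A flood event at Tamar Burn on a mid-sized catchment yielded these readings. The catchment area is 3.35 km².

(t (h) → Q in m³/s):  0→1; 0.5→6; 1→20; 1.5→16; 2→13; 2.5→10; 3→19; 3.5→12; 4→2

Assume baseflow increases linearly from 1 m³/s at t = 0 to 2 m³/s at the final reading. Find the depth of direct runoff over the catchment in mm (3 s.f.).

Direct runoff: 0.00, 4.88, 18.75, 14.62, 11.50, 8.38, 17.25, 10.12, 0.00 m³/s; ΣQ_DR = 85.50 m³/s.
V = ΣQ_DR · Δt = 85.50 × 1800 s = 1.539 × 10^5 m³.
Over A = 3.35 km², depth = V / A = 45.9 mm.

d ≈ 45.9 mm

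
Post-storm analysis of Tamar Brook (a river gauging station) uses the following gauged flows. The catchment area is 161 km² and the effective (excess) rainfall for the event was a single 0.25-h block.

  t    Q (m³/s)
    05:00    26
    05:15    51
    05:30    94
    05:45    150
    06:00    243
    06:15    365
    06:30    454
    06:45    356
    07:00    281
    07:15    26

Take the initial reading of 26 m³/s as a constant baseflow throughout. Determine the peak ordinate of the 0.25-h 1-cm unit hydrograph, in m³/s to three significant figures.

U_p ≈ 429 m³/s

Direct runoff: 0.0, 25.0, 68.0, 124.0, 217.0, 339.0, 428.0, 330.0, 255.0, 0.0 m³/s; ΣQ_DR = 1786 m³/s, peak = 428.0 m³/s.
Runoff depth d = ΣQ_DR·Δt / A = 1786 × 900 / (161 km²) = 9.984 mm.
The 1-cm UH is the DRH scaled by (10 mm)/d, so U_p = 428.0 × 10/9.984 = 429 m³/s.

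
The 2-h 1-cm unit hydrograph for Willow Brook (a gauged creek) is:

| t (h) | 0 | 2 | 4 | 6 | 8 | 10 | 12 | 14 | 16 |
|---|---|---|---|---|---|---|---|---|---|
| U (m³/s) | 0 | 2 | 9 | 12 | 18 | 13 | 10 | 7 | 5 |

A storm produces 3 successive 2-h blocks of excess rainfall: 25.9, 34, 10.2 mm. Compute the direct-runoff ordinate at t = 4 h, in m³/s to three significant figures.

By discrete convolution, Q_j = Σ (P_i / 10 mm) · U_{j−i}.
At t = 4 h (j=2): Q = (25.9/10)·9 + (34/10)·2 + (10.2/10)·0 = 30.1 m³/s.

Q ≈ 30.1 m³/s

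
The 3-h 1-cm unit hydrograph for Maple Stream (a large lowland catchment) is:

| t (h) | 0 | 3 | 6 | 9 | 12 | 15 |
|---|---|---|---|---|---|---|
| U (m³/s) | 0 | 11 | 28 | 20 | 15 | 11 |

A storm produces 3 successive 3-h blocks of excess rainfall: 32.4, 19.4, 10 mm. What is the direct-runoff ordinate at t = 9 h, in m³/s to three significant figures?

By discrete convolution, Q_j = Σ (P_i / 10 mm) · U_{j−i}.
At t = 9 h (j=3): Q = (32.4/10)·20 + (19.4/10)·28 + (10/10)·11 = 130 m³/s.

Q ≈ 130 m³/s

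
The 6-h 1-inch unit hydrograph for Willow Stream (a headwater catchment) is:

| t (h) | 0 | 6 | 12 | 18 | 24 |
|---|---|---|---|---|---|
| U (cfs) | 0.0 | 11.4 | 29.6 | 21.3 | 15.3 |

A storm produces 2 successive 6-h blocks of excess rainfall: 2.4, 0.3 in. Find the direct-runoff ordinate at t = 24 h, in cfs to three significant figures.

Q ≈ 43.1 cfs

By discrete convolution, Q_j = Σ (P_i / 1 in) · U_{j−i}.
At t = 24 h (j=4): Q = (2.4/1)·15.3 + (0.3/1)·21.3 = 43.1 cfs.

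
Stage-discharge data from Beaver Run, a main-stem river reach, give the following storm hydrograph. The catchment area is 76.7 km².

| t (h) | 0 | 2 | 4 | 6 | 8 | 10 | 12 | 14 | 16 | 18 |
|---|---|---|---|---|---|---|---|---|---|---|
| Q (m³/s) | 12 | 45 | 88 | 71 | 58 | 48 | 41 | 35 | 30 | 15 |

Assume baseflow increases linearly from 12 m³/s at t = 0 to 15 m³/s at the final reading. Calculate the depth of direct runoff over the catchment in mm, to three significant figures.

d ≈ 28.9 mm

Direct runoff: 0.00, 32.67, 75.33, 58.00, 44.67, 34.33, 27.00, 20.67, 15.33, 0.00 m³/s; ΣQ_DR = 308.0 m³/s.
V = ΣQ_DR · Δt = 308.0 × 7200 s = 2.218 × 10^6 m³.
Over A = 76.7 km², depth = V / A = 28.9 mm.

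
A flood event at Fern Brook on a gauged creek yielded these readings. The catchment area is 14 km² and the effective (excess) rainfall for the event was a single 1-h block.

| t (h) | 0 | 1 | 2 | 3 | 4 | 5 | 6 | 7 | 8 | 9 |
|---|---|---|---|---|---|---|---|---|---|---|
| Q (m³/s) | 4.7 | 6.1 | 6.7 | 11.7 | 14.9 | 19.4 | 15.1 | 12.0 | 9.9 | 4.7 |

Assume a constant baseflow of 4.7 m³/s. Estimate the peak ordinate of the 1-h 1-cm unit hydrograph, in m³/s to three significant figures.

U_p ≈ 9.82 m³/s

Direct runoff: 0.0, 1.4, 2.0, 7.0, 10.2, 14.7, 10.4, 7.3, 5.2, 0.0 m³/s; ΣQ_DR = 58.20 m³/s, peak = 14.7 m³/s.
Runoff depth d = ΣQ_DR·Δt / A = 58.20 × 3600 / (14 km²) = 14.97 mm.
The 1-cm UH is the DRH scaled by (10 mm)/d, so U_p = 14.7 × 10/14.97 = 9.82 m³/s.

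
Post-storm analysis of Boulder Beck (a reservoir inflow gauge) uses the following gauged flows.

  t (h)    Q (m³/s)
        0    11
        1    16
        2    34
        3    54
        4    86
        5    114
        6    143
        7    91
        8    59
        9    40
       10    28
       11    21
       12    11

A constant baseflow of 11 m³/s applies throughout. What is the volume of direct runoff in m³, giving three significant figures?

V ≈ 2.03 × 10^6 m³

Direct-runoff ordinates (Q − Q_b): 0.0, 5.0, 23.0, 43.0, 75.0, 103.0, 132.0, 80.0, 48.0, 29.0, 17.0, 10.0, 0.0 m³/s.
ΣQ_DR = 565.0 m³/s.
With Δt = 1 h = 3600 s, V = ΣQ_DR · Δt = 565.0 × 3600 = 2.03 × 10^6 m³.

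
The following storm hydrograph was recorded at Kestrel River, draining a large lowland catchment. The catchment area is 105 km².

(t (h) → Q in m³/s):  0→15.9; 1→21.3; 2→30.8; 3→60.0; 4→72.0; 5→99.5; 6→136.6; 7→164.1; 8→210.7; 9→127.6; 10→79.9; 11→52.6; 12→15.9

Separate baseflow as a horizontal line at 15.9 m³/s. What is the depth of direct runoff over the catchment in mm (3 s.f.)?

Direct runoff: 0.0, 5.4, 14.9, 44.1, 56.1, 83.6, 120.7, 148.2, 194.8, 111.7, 64.0, 36.7, 0.0 m³/s; ΣQ_DR = 880.2 m³/s.
V = ΣQ_DR · Δt = 880.2 × 3600 s = 3.169 × 10^6 m³.
Over A = 105 km², depth = V / A = 30.2 mm.

d ≈ 30.2 mm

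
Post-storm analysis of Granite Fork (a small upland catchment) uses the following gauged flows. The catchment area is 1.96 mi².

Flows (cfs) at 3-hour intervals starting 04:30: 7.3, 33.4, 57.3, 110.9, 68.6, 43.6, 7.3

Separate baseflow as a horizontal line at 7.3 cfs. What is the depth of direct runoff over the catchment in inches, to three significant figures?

d ≈ 0.658 in

Direct runoff: 0.0, 26.1, 50.0, 103.6, 61.3, 36.3, 0.0 cfs; ΣQ_DR = 277.3 cfs.
V = ΣQ_DR · Δt = 277.3 × 10800 s = 2.995 × 10^6 ft³.
Over A = 1.96 mi², depth = V / A = 0.658 in.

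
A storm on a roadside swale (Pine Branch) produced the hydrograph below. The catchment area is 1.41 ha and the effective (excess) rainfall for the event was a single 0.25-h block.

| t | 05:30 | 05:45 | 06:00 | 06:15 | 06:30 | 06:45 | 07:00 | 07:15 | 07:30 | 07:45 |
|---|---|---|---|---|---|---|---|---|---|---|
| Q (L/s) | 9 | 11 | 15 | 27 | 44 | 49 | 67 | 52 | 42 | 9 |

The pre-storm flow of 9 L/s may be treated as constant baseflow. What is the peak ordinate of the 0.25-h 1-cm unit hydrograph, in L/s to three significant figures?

U_p ≈ 38.7 L/s

Direct runoff: 0.0, 2.0, 6.0, 18.0, 35.0, 40.0, 58.0, 43.0, 33.0, 0.0 L/s; ΣQ_DR = 235.0 L/s, peak = 58.0 L/s.
Runoff depth d = ΣQ_DR·Δt / A = 235.0 × 900 / (1.41 ha) = 15.00 mm.
The 1-cm UH is the DRH scaled by (10 mm)/d, so U_p = 58.0 × 10/15.00 = 38.7 L/s.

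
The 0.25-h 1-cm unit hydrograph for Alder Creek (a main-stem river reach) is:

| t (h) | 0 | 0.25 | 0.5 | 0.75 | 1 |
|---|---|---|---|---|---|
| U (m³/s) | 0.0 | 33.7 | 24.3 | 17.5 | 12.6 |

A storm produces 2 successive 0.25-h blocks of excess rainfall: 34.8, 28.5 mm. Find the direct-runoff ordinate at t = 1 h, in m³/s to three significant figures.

Q ≈ 93.7 m³/s

By discrete convolution, Q_j = Σ (P_i / 10 mm) · U_{j−i}.
At t = 1 h (j=4): Q = (34.8/10)·12.6 + (28.5/10)·17.5 = 93.7 m³/s.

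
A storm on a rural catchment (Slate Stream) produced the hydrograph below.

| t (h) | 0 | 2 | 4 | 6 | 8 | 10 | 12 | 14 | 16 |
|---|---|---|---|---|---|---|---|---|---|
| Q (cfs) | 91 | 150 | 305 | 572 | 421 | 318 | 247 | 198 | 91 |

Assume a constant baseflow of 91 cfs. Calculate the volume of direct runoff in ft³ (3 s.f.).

V ≈ 1.13 × 10^7 ft³

Direct-runoff ordinates (Q − Q_b): 0.0, 59.0, 214.0, 481.0, 330.0, 227.0, 156.0, 107.0, 0.0 cfs.
ΣQ_DR = 1574 cfs.
With Δt = 2 h = 7200 s, V = ΣQ_DR · Δt = 1574 × 7200 = 1.13 × 10^7 ft³.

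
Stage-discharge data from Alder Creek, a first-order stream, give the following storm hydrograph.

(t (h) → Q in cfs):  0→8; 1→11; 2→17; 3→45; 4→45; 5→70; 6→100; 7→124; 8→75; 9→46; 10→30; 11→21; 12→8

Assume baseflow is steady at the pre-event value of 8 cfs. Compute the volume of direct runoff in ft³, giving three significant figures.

V ≈ 1.79 × 10^6 ft³

Direct-runoff ordinates (Q − Q_b): 0.0, 3.0, 9.0, 37.0, 37.0, 62.0, 92.0, 116.0, 67.0, 38.0, 22.0, 13.0, 0.0 cfs.
ΣQ_DR = 496.0 cfs.
With Δt = 1 h = 3600 s, V = ΣQ_DR · Δt = 496.0 × 3600 = 1.79 × 10^6 ft³.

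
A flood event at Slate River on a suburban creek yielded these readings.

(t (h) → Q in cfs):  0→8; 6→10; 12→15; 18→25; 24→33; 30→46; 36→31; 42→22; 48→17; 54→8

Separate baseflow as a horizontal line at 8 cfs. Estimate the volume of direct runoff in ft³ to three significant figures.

Direct-runoff ordinates (Q − Q_b): 0.0, 2.0, 7.0, 17.0, 25.0, 38.0, 23.0, 14.0, 9.0, 0.0 cfs.
ΣQ_DR = 135.0 cfs.
With Δt = 6 h = 21600 s, V = ΣQ_DR · Δt = 135.0 × 21600 = 2.92 × 10^6 ft³.

V ≈ 2.92 × 10^6 ft³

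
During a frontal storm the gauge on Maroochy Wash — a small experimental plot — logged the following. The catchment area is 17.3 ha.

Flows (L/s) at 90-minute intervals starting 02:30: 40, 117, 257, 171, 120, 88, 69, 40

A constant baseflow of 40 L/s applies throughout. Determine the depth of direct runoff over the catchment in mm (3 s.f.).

Direct runoff: 0.0, 77.0, 217.0, 131.0, 80.0, 48.0, 29.0, 0.0 L/s; ΣQ_DR = 582.0 L/s.
V = ΣQ_DR · Δt = 582.0 × 5400 s = 3.143 × 10^6 L.
Over A = 17.3 ha, depth = V / A = 18.2 mm.

d ≈ 18.2 mm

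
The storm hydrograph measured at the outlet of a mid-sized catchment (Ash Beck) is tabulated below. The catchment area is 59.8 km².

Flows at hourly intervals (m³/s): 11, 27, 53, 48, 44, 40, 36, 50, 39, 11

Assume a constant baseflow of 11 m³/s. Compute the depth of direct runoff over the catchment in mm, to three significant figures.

d ≈ 15.0 mm

Direct runoff: 0.0, 16.0, 42.0, 37.0, 33.0, 29.0, 25.0, 39.0, 28.0, 0.0 m³/s; ΣQ_DR = 249.0 m³/s.
V = ΣQ_DR · Δt = 249.0 × 3600 s = 8.964 × 10^5 m³.
Over A = 59.8 km², depth = V / A = 15.0 mm.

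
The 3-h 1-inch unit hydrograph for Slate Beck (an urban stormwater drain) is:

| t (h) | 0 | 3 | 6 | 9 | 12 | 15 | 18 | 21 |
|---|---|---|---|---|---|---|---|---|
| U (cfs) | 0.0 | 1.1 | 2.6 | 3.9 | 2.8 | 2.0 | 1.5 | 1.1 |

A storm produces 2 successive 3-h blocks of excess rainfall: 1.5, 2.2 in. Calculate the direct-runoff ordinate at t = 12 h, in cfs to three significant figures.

Q ≈ 12.8 cfs

By discrete convolution, Q_j = Σ (P_i / 1 in) · U_{j−i}.
At t = 12 h (j=4): Q = (1.5/1)·2.8 + (2.2/1)·3.9 = 12.8 cfs.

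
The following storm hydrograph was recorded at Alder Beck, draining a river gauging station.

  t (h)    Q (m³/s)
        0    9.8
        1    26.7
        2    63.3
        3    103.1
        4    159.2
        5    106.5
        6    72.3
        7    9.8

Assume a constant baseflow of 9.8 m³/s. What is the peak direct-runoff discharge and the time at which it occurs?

Subtracting baseflow gives direct-runoff ordinates: 0.0, 16.9, 53.5, 93.3, 149.4, 96.7, 62.5, 0.0 m³/s.
The maximum is 149.4 m³/s, occurring at the reading for t = 4 h.

Q_p = 149.4 m³/s at t = 4 h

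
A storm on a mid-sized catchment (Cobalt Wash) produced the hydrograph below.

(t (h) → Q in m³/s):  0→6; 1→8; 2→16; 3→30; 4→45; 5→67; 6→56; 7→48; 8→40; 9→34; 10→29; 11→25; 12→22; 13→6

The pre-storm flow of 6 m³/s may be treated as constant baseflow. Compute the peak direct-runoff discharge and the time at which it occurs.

Q_p = 61.0 m³/s at t = 5 h

Subtracting baseflow gives direct-runoff ordinates: 0.0, 2.0, 10.0, 24.0, 39.0, 61.0, 50.0, 42.0, 34.0, 28.0, 23.0, 19.0, 16.0, 0.0 m³/s.
The maximum is 61.0 m³/s, occurring at the reading for t = 5 h.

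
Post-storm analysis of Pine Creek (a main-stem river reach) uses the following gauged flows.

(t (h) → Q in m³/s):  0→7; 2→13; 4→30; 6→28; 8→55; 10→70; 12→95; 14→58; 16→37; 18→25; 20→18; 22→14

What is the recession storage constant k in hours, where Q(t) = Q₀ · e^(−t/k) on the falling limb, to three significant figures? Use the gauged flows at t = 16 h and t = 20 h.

On the falling limb, Q drops from 37 to 18 m³/s between t = 16 h and t = 20 h (Δt = 4 h).
k = −Δt / ln(Q₂/Q₁) = −4 / ln(18/37) = 5.55 h.

k ≈ 5.55 h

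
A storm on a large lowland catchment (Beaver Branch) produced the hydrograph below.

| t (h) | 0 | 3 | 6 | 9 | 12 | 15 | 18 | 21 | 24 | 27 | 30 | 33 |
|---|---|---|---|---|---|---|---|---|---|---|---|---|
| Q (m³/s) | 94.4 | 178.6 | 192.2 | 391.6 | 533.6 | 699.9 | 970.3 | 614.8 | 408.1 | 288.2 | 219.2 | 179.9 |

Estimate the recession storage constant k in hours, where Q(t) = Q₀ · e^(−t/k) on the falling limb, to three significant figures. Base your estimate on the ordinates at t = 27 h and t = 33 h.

On the falling limb, Q drops from 288.2 to 179.9 m³/s between t = 27 h and t = 33 h (Δt = 6 h).
k = −Δt / ln(Q₂/Q₁) = −6 / ln(179.9/288.2) = 12.7 h.

k ≈ 12.7 h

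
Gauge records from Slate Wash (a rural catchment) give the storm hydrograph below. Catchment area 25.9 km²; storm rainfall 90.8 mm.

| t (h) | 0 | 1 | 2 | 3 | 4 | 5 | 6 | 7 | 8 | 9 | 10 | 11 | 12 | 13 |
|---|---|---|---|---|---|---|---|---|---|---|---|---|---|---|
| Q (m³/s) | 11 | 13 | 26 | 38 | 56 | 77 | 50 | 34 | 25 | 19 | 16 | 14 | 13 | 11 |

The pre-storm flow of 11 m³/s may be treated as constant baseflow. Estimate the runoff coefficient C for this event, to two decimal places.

ΣQ_DR = 249.0 m³/s; V = ΣQ_DR·Δt = 8.964 × 10^5 m³.
Runoff depth d = V / A = 34.61 mm.
C = d / P = 34.61 / 90.8 = 0.38.

C ≈ 0.38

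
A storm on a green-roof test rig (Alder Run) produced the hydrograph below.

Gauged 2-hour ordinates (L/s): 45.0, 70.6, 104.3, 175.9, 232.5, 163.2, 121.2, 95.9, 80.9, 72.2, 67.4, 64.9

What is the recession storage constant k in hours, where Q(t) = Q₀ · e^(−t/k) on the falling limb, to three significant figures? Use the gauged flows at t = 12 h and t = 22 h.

k ≈ 16.0 h

On the falling limb, Q drops from 121.2 to 64.9 L/s between t = 12 h and t = 22 h (Δt = 10 h).
k = −Δt / ln(Q₂/Q₁) = −10 / ln(64.9/121.2) = 16.0 h.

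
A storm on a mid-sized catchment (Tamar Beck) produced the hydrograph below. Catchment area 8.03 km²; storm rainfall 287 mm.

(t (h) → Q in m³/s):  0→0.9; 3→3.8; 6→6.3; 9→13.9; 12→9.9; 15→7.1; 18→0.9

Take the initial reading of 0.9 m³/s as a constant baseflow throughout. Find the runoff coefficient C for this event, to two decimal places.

C ≈ 0.17

ΣQ_DR = 36.50 m³/s; V = ΣQ_DR·Δt = 3.942 × 10^5 m³.
Runoff depth d = V / A = 49.09 mm.
C = d / P = 49.09 / 287 = 0.17.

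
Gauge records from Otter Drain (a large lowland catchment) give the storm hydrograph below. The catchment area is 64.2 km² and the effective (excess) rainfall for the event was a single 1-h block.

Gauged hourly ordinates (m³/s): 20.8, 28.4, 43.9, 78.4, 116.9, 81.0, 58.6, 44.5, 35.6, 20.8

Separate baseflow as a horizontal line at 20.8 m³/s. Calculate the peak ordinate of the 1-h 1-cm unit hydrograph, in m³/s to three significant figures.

Direct runoff: 0.0, 7.6, 23.1, 57.6, 96.1, 60.2, 37.8, 23.7, 14.8, 0.0 m³/s; ΣQ_DR = 320.9 m³/s, peak = 96.1 m³/s.
Runoff depth d = ΣQ_DR·Δt / A = 320.9 × 3600 / (64.2 km²) = 17.99 mm.
The 1-cm UH is the DRH scaled by (10 mm)/d, so U_p = 96.1 × 10/17.99 = 53.4 m³/s.

U_p ≈ 53.4 m³/s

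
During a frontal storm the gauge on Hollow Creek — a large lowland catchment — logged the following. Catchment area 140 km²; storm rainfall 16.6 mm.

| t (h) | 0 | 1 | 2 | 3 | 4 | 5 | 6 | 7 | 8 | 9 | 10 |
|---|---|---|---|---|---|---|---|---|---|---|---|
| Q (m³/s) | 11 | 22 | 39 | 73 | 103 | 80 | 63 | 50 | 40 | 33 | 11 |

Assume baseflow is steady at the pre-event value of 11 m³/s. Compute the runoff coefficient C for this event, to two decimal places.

C ≈ 0.63

ΣQ_DR = 404.0 m³/s; V = ΣQ_DR·Δt = 1.454 × 10^6 m³.
Runoff depth d = V / A = 10.39 mm.
C = d / P = 10.39 / 16.6 = 0.63.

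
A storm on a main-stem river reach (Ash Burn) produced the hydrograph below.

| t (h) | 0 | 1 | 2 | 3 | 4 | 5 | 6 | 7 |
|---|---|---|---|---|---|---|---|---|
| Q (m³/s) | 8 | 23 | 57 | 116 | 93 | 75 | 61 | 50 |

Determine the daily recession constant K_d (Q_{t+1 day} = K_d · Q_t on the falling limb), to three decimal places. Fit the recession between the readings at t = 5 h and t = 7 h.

Between t = 5 h and t = 7 h the flow falls from 75 to 50 m³/s over 2×1 h = 2 h.
Per-interval ratio K = (50/75)^(1/2) = 0.8165; K_d = K^(24/1) = 0.008.

K_d ≈ 0.008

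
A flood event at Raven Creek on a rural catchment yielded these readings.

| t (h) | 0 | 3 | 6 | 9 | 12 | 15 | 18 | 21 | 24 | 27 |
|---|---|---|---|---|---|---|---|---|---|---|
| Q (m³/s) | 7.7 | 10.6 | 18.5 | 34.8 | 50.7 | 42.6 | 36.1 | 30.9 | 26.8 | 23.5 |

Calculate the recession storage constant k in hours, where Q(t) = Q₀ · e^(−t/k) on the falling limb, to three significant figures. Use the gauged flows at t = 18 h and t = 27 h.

k ≈ 21.0 h

On the falling limb, Q drops from 36.1 to 23.5 m³/s between t = 18 h and t = 27 h (Δt = 9 h).
k = −Δt / ln(Q₂/Q₁) = −9 / ln(23.5/36.1) = 21.0 h.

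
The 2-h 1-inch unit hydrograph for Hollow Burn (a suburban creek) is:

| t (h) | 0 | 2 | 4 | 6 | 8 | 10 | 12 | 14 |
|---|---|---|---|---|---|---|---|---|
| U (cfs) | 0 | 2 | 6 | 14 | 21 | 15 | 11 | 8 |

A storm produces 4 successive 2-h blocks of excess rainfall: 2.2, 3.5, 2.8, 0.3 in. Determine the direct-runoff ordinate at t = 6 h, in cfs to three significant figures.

By discrete convolution, Q_j = Σ (P_i / 1 in) · U_{j−i}.
At t = 6 h (j=3): Q = (2.2/1)·14 + (3.5/1)·6 + (2.8/1)·2 + (0.3/1)·0 = 57.4 cfs.

Q ≈ 57.4 cfs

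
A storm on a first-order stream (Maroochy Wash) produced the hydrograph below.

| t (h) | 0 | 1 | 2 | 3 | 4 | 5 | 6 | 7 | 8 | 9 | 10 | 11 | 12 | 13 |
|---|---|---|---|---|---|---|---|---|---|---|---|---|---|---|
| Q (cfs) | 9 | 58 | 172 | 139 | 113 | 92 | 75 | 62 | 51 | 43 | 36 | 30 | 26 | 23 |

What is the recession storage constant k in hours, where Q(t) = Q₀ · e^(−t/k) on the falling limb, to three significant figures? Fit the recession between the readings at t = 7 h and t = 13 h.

On the falling limb, Q drops from 62 to 23 cfs between t = 7 h and t = 13 h (Δt = 6 h).
k = −Δt / ln(Q₂/Q₁) = −6 / ln(23/62) = 6.05 h.

k ≈ 6.05 h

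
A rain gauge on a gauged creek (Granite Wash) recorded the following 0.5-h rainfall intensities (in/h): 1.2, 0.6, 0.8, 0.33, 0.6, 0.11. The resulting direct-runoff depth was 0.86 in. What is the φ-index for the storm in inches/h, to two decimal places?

Only the 4 blocks with intensity above φ contribute runoff: 1.2, 0.6, 0.8, 0.6 in/h.
Σ(I−φ)·Δt = d  ⇒  (1.2+0.6+0.8+0.6 − 4φ)·0.5 = 0.86
φ = (3.200 − 0.86/0.5) / 4 = 0.37 in/h.

φ ≈ 0.37 in/h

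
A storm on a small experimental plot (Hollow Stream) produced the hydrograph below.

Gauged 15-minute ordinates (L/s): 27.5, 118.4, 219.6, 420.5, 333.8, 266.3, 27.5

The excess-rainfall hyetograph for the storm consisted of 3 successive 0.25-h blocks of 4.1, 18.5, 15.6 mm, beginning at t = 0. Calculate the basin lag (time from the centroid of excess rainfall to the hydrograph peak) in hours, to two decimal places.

Centroid of excess rainfall: t_c = Σ P_i·t̄_i / ΣP_i = 0.4503 h (block centres at 0.125, 0.375, 0.625 h).
Hydrograph peak occurs at t = 0.75 h, so basin lag t_L = 0.75 − 0.4503 = 0.30 h.

t_L ≈ 0.30 h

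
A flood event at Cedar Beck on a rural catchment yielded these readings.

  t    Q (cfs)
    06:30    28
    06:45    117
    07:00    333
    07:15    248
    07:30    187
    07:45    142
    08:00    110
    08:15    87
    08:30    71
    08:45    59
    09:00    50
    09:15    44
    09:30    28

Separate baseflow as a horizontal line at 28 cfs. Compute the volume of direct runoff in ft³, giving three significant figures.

Direct-runoff ordinates (Q − Q_b): 0.0, 89.0, 305.0, 220.0, 159.0, 114.0, 82.0, 59.0, 43.0, 31.0, 22.0, 16.0, 0.0 cfs.
ΣQ_DR = 1140 cfs.
With Δt = 0.25 h = 900 s, V = ΣQ_DR · Δt = 1140 × 900 = 1.03 × 10^6 ft³.

V ≈ 1.03 × 10^6 ft³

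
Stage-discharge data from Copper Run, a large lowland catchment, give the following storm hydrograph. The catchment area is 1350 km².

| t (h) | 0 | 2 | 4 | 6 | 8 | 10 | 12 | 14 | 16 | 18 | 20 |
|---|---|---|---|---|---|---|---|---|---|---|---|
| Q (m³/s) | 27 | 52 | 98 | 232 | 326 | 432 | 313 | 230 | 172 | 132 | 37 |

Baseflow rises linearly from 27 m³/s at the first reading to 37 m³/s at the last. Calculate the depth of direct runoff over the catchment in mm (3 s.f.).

d ≈ 9.06 mm

Direct runoff: 0.00, 24.00, 69.00, 202.00, 295.00, 400.00, 280.00, 196.00, 137.00, 96.00, 0.00 m³/s; ΣQ_DR = 1699 m³/s.
V = ΣQ_DR · Δt = 1699 × 7200 s = 1.223 × 10^7 m³.
Over A = 1350 km², depth = V / A = 9.06 mm.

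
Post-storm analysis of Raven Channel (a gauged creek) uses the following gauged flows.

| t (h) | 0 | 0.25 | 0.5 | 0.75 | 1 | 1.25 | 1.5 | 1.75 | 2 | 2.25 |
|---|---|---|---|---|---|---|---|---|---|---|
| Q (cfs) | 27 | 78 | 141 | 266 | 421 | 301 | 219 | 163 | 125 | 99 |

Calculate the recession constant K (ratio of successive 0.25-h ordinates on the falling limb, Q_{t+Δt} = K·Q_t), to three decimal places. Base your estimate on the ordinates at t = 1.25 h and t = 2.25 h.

Using the recession-limb readings at t = 1.25 h and t = 2.25 h: Q falls from 301 to 99 cfs over 4 intervals.
K = (Q₂/Q₁)^(1/4) = (99/301)^(1/4) = 0.757.

K ≈ 0.757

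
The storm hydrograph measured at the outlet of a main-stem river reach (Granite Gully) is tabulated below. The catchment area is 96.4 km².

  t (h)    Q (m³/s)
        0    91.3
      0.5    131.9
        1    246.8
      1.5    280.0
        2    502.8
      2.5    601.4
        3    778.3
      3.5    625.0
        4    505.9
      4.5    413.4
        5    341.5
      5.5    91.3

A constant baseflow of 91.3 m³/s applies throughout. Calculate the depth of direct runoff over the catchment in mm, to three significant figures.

d ≈ 65.6 mm

Direct runoff: 0.0, 40.6, 155.5, 188.7, 411.5, 510.1, 687.0, 533.7, 414.6, 322.1, 250.2, 0.0 m³/s; ΣQ_DR = 3514 m³/s.
V = ΣQ_DR · Δt = 3514 × 1800 s = 6.325 × 10^6 m³.
Over A = 96.4 km², depth = V / A = 65.6 mm.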